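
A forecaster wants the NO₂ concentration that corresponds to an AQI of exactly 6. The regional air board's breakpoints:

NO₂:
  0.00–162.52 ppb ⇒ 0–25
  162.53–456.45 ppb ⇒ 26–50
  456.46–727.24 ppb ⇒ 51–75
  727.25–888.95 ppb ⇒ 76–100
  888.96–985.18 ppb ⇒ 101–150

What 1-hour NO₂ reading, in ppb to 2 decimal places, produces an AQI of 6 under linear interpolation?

AQI 6 lies in the 0–25 band, which corresponds to 0.00–162.52 ppb.
C = 0.00 + (6−0)×(162.52−0.00)/(25−0) = 0.00 + 6×162.52/25 ≈ 39.0048 ppb → 39.00 ppb to 2 dp.

39.00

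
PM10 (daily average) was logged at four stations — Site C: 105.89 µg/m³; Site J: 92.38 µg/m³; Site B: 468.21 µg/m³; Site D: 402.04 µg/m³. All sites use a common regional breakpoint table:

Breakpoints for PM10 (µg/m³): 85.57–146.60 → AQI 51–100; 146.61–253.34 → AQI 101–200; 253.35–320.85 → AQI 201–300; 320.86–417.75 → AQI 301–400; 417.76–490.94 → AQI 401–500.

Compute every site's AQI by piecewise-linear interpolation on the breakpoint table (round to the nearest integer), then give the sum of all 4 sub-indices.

976

Site C: 105.89 ∈ [85.57, 146.60] ↔ index [51, 100].
51 + (105.89−85.57)·(100−51)/(146.60−85.57) = 51 + 20.32·49/61.03 ≈ 67.31, so AQI = 67.
Site J: 92.38 lies in 85.57–146.60, so I_lo=51, I_hi=100, C_lo=85.57, C_hi=146.60.
(100−51)/(146.60−85.57) × (92.38−85.57) + 51 = 49/61.03 × 6.81 + 51 ≈ 56.47 → 56.
Site B: row 417.76–490.94 (AQI 401–500). (500−401)·(468.21−417.76)/(490.94−417.76) + 401 = 99·50.45/73.18 + 401 ≈ 469.25 → 469.
Site D: row 320.86–417.75 (AQI 301–400). (400−301)·(402.04−320.86)/(417.75−320.86) + 301 = 99·81.18/96.89 + 301 ≈ 383.95 → 384.
AQIs: Site C=67, Site J=56, Site B=469, Site D=384. Sum = 67 + 56 + 469 + 384 = 976.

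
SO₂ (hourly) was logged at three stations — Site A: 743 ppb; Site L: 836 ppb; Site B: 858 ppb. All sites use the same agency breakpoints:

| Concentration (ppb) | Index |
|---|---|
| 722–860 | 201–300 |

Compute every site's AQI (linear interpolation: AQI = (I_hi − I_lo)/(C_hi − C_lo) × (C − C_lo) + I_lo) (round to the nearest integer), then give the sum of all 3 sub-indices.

Site A: row 722–860 (AQI 201–300). (300−201)·(743−722)/(860−722) + 201 = 99·21/138 + 201 ≈ 216.07 → 216.
Site L 836: bracket 722–860 → index 201–300; slope 99/138, offset 114.
AQI = 201 + 99/138·114 ≈ 282.78 ⇒ 283.
Site B: 858 ∈ [722, 860] ↔ index [201, 300].
201 + (858−722)·(300−201)/(860−722) = 201 + 136·99/138 ≈ 298.57, so AQI = 299.
AQIs: Site A=216, Site L=283, Site B=299. Sum = 216 + 283 + 299 = 798.

798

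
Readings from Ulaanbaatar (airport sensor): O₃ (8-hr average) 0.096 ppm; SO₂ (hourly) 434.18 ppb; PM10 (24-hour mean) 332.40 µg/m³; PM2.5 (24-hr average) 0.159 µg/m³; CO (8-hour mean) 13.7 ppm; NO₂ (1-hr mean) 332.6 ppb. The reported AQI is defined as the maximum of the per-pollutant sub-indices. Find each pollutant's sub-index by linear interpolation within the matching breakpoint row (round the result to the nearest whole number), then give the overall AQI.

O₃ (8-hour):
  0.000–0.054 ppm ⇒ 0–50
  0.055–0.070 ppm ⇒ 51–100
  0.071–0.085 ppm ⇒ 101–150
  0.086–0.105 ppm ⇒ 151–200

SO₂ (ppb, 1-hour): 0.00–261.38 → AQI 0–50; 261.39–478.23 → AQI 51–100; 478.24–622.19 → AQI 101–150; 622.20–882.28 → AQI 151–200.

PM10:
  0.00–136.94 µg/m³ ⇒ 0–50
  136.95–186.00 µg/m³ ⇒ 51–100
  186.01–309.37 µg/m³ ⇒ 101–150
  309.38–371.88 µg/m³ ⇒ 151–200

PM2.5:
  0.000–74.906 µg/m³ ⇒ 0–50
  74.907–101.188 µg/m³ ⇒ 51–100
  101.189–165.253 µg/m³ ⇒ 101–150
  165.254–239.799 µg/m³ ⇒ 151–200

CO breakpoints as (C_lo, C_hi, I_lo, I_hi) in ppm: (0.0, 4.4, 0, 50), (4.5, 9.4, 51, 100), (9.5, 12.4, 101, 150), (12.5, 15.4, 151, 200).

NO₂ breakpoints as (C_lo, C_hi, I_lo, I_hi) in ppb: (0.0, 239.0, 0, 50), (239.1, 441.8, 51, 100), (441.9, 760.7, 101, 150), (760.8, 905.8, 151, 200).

O₃: 0.096 ∈ [0.086, 0.105] ↔ index [151, 200].
151 + (0.096−0.086)·(200−151)/(0.105−0.086) = 151 + 0.010·49/0.019 ≈ 176.79, so AQI = 177.
SO₂: row 261.39–478.23 (AQI 51–100). (100−51)·(434.18−261.39)/(478.23−261.39) + 51 = 49·172.79/216.84 + 51 ≈ 90.05 → 90.
PM10: 332.40 lies in 309.38–371.88, so I_lo=151, I_hi=200, C_lo=309.38, C_hi=371.88.
(200−151)/(371.88−309.38) × (332.40−309.38) + 151 = 49/62.50 × 23.02 + 151 ≈ 169.05 → 169.
PM2.5: 0.159 ∈ [0.000, 74.906] ↔ index [0, 50].
0 + (0.159−0.000)·(50−0)/(74.906−0.000) = 0 + 0.159·50/74.906 ≈ 0.11, so AQI = 0.
CO: 13.7 ∈ [12.5, 15.4] ↔ index [151, 200].
151 + (13.7−12.5)·(200−151)/(15.4−12.5) = 151 + 1.2·49/2.9 ≈ 171.28, so AQI = 171.
NO₂: row 239.1–441.8 (AQI 51–100). (100−51)·(332.6−239.1)/(441.8−239.1) + 51 = 49·93.5/202.7 + 51 ≈ 73.60 → 74.
Sub-indices: O₃→177, SO₂→90, PM10→169, PM2.5→0, CO→171, NO₂→74. Overall AQI = max = 177; dominant pollutant is O₃.
AQI 177: Unhealthy.

177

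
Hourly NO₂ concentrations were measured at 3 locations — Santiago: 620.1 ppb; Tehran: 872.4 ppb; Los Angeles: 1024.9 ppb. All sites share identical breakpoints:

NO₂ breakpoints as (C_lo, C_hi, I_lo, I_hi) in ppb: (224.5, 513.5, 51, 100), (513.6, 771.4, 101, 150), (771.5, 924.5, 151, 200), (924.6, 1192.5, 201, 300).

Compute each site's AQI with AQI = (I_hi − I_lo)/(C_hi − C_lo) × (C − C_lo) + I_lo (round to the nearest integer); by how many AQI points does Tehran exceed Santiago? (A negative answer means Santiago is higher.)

Santiago: 620.1 ∈ [513.6, 771.4] ↔ index [101, 150].
101 + (620.1−513.6)·(150−101)/(771.4−513.6) = 101 + 106.5·49/257.8 ≈ 121.24, so AQI = 121.
Tehran: 872.4 lies in 771.5–924.5, so I_lo=151, I_hi=200, C_lo=771.5, C_hi=924.5.
(200−151)/(924.5−771.5) × (872.4−771.5) + 151 = 49/153.0 × 100.9 + 151 ≈ 183.31 → 183.
Los Angeles: row 924.6–1192.5 (AQI 201–300). (300−201)·(1024.9−924.6)/(1192.5−924.6) + 201 = 99·100.3/267.9 + 201 ≈ 238.06 → 238.
AQIs: Santiago=121, Tehran=183, Los Angeles=238. Tehran (183) − Santiago (121) = 62.

62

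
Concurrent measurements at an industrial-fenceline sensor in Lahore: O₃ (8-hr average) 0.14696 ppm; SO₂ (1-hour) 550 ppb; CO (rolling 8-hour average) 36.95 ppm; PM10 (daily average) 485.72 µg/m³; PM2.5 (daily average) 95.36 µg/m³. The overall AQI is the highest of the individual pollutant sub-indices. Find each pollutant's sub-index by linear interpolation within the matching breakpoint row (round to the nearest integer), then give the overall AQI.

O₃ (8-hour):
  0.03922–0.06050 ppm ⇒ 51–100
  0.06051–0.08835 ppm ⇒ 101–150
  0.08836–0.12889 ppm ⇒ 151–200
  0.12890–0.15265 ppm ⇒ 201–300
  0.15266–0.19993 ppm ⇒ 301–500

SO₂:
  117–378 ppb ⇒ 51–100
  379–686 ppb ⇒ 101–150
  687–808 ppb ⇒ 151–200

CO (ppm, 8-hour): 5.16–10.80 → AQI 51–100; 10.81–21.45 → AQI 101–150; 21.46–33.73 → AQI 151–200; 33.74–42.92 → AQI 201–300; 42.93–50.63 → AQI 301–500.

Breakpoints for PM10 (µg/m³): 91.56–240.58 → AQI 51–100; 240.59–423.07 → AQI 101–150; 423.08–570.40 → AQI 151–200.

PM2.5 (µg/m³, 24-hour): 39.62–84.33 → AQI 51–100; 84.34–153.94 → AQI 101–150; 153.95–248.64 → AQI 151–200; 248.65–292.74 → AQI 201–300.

O₃: row 0.12890–0.15265 (AQI 201–300). (300−201)·(0.14696−0.12890)/(0.15265−0.12890) + 201 = 99·0.01806/0.02375 + 201 ≈ 276.28 → 276.
SO₂: 550 lies in 379–686, so I_lo=101, I_hi=150, C_lo=379, C_hi=686.
(150−101)/(686−379) × (550−379) + 101 = 49/307 × 171 + 101 ≈ 128.29 → 128.
CO 36.95: bracket 33.74–42.92 → index 201–300; slope 99/9.18, offset 3.21.
AQI = 201 + 99/9.18·3.21 ≈ 235.62 ⇒ 236.
PM10: row 423.08–570.40 (AQI 151–200). (200−151)·(485.72−423.08)/(570.40−423.08) + 151 = 49·62.64/147.32 + 151 ≈ 171.83 → 172.
PM2.5: 95.36 lies in 84.34–153.94, so I_lo=101, I_hi=150, C_lo=84.34, C_hi=153.94.
(150−101)/(153.94−84.34) × (95.36−84.34) + 101 = 49/69.60 × 11.02 + 101 ≈ 108.76 → 109.
Sub-indices: O₃→276, SO₂→128, CO→236, PM10→172, PM2.5→109. Overall AQI = max = 276; dominant pollutant is O₃.

276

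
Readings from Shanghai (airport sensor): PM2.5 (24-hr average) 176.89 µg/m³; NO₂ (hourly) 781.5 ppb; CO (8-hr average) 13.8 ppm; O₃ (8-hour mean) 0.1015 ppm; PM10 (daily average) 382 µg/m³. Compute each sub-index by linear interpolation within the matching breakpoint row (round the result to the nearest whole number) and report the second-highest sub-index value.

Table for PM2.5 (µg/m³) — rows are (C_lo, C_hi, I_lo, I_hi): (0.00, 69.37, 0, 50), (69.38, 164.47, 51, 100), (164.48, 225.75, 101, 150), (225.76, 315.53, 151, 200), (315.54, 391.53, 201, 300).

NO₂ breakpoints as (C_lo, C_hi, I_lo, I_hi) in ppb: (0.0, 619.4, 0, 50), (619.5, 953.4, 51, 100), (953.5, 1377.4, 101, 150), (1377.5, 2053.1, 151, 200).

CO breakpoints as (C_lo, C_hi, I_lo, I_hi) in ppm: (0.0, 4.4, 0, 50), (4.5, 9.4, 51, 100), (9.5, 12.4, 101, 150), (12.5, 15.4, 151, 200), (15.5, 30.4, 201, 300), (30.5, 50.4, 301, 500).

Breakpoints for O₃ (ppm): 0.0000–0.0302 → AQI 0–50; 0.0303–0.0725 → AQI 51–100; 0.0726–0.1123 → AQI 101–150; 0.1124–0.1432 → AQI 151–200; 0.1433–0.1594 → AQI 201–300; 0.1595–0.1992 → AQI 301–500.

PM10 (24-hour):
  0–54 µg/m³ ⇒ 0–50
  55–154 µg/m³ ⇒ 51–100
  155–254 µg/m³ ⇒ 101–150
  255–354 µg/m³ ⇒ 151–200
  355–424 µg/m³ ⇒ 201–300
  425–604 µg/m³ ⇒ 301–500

173

PM2.5: 176.89 lies in 164.48–225.75, so I_lo=101, I_hi=150, C_lo=164.48, C_hi=225.75.
(150−101)/(225.75−164.48) × (176.89−164.48) + 101 = 49/61.27 × 12.41 + 101 ≈ 110.92 → 111.
NO₂: row 619.5–953.4 (AQI 51–100). (100−51)·(781.5−619.5)/(953.4−619.5) + 51 = 49·162.0/333.9 + 51 ≈ 74.77 → 75.
CO: 13.8 lies in 12.5–15.4, so I_lo=151, I_hi=200, C_lo=12.5, C_hi=15.4.
(200−151)/(15.4−12.5) × (13.8−12.5) + 151 = 49/2.9 × 1.3 + 151 ≈ 172.97 → 173.
O₃: row 0.0726–0.1123 (AQI 101–150). (150−101)·(0.1015−0.0726)/(0.1123−0.0726) + 101 = 49·0.0289/0.0397 + 101 ≈ 136.67 → 137.
PM10: row 355–424 (AQI 201–300). (300−201)·(382−355)/(424−355) + 201 = 99·27/69 + 201 ≈ 239.74 → 240.
Sub-indices: PM2.5→111, NO₂→75, CO→173, O₃→137, PM10→240. Ranked high→low: 240, 173, 137, 111, 75. Second-highest sub-index = 173.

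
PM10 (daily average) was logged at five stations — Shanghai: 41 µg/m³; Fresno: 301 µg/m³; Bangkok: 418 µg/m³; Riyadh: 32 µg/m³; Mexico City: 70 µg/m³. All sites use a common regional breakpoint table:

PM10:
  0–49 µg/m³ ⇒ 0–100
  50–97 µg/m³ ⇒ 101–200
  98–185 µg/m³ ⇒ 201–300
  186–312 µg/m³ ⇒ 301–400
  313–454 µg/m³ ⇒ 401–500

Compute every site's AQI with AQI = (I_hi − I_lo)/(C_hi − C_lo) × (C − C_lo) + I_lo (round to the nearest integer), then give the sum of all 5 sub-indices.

Shanghai: row 0–49 (AQI 0–100). (100−0)·(41−0)/(49−0) + 0 = 100·41/49 + 0 ≈ 83.67 → 84.
Fresno: row 186–312 (AQI 301–400). (400−301)·(301−186)/(312−186) + 301 = 99·115/126 + 301 ≈ 391.36 → 391.
Bangkok: 418 lies in 313–454, so I_lo=401, I_hi=500, C_lo=313, C_hi=454.
(500−401)/(454−313) × (418−313) + 401 = 99/141 × 105 + 401 ≈ 474.72 → 475.
Riyadh: 32 lies in 0–49, so I_lo=0, I_hi=100, C_lo=0, C_hi=49.
(100−0)/(49−0) × (32−0) + 0 = 100/49 × 32 + 0 ≈ 65.31 → 65.
Mexico City: row 50–97 (AQI 101–200). (200−101)·(70−50)/(97−50) + 101 = 99·20/47 + 101 ≈ 143.13 → 143.
AQIs: Shanghai=84, Fresno=391, Bangkok=475, Riyadh=65, Mexico City=143. Sum = 84 + 391 + 475 + 65 + 143 = 1158.

1158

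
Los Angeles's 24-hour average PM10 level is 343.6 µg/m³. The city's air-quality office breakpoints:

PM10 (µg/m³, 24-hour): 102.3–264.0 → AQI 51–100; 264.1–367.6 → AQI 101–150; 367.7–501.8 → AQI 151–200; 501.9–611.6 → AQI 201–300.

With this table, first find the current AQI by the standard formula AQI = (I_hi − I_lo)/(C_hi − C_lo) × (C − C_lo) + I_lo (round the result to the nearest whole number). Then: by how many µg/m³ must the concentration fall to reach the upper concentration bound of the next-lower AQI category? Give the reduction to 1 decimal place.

79.6

PM10: 343.6 ∈ [264.1, 367.6] ↔ index [101, 150].
101 + (343.6−264.1)·(150−101)/(367.6−264.1) = 101 + 79.5·49/103.5 ≈ 138.64, so AQI = 139.
Current AQI 139 is in the Unhealthy for Sensitive Groups range (101–150). The next-lower category tops out at AQI 100, whose upper concentration bound is 264.0 µg/m³.
Reduction needed = 343.6 − 264.0 = 79.6 µg/m³.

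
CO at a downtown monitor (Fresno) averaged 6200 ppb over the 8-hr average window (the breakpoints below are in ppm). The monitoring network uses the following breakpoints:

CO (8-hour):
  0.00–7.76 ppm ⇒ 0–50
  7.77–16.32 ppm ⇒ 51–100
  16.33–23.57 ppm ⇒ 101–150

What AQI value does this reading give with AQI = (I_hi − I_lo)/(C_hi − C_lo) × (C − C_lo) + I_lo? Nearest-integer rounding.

40

Convert: 6200 ppb = 6.20 ppm.
CO: 6.20 lies in 0.00–7.76, so I_lo=0, I_hi=50, C_lo=0.00, C_hi=7.76.
(50−0)/(7.76−0.00) × (6.20−0.00) + 0 = 50/7.76 × 6.20 + 0 ≈ 39.95 → 40.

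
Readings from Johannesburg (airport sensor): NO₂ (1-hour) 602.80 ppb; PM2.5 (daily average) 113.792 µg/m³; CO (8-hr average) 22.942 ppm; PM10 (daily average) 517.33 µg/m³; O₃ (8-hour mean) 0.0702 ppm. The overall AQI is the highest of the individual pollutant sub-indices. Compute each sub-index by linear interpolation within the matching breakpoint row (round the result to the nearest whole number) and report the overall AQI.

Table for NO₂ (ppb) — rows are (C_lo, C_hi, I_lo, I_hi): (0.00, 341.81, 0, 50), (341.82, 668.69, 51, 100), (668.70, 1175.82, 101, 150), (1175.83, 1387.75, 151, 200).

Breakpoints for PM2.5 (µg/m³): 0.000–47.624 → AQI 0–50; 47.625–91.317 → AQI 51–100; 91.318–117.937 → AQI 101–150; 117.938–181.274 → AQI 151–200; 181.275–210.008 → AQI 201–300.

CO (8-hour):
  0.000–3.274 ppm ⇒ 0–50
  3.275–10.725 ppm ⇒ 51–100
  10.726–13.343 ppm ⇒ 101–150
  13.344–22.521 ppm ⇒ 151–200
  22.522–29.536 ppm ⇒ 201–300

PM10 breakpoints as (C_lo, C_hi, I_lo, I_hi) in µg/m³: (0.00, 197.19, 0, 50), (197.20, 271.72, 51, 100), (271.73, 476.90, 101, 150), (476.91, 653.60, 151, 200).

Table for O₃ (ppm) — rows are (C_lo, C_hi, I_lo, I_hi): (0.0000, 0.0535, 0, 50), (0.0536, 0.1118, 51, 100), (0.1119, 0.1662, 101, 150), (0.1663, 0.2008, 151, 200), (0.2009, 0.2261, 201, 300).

NO₂: 602.80 lies in 341.82–668.69, so I_lo=51, I_hi=100, C_lo=341.82, C_hi=668.69.
(100−51)/(668.69−341.82) × (602.80−341.82) + 51 = 49/326.87 × 260.98 + 51 ≈ 90.12 → 90.
PM2.5: 113.792 lies in 91.318–117.937, so I_lo=101, I_hi=150, C_lo=91.318, C_hi=117.937.
(150−101)/(117.937−91.318) × (113.792−91.318) + 101 = 49/26.619 × 22.474 + 101 ≈ 142.37 → 142.
CO: 22.942 ∈ [22.522, 29.536] ↔ index [201, 300].
201 + (22.942−22.522)·(300−201)/(29.536−22.522) = 201 + 0.420·99/7.014 ≈ 206.93, so AQI = 207.
PM10: row 476.91–653.60 (AQI 151–200). (200−151)·(517.33−476.91)/(653.60−476.91) + 151 = 49·40.42/176.69 + 151 ≈ 162.21 → 162.
O₃ 0.0702: bracket 0.0536–0.1118 → index 51–100; slope 49/0.0582, offset 0.0166.
AQI = 51 + 49/0.0582·0.0166 ≈ 64.98 ⇒ 65.
Sub-indices: NO₂→90, PM2.5→142, CO→207, PM10→162, O₃→65. Overall AQI = max = 207; dominant pollutant is CO.
AQI 207: Very Unhealthy.

207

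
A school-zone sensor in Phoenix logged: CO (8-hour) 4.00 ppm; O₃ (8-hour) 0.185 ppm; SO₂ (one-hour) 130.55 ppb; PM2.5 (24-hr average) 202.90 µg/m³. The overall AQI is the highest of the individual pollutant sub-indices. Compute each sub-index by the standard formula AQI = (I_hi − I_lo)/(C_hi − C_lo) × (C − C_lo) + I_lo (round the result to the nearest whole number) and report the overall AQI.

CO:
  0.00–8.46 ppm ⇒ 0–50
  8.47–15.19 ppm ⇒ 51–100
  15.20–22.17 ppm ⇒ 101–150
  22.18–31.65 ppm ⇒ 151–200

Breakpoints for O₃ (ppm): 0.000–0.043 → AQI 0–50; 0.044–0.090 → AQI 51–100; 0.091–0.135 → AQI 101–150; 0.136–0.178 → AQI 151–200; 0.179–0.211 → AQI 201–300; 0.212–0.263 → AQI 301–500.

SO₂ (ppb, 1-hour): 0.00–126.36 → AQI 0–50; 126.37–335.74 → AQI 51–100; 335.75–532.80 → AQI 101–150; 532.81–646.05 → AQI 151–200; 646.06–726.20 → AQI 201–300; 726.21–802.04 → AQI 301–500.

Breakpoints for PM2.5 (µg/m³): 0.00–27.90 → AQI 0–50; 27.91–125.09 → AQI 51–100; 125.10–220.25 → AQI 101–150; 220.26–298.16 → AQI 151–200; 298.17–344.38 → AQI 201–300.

CO 4.00: bracket 0.00–8.46 → index 0–50; slope 50/8.46, offset 4.00.
AQI = 0 + 50/8.46·4.00 ≈ 23.64 ⇒ 24.
O₃: 0.185 ∈ [0.179, 0.211] ↔ index [201, 300].
201 + (0.185−0.179)·(300−201)/(0.211−0.179) = 201 + 0.006·99/0.032 ≈ 219.56, so AQI = 220.
SO₂: 130.55 ∈ [126.37, 335.74] ↔ index [51, 100].
51 + (130.55−126.37)·(100−51)/(335.74−126.37) = 51 + 4.18·49/209.37 ≈ 51.98, so AQI = 52.
PM2.5: 202.90 lies in 125.10–220.25, so I_lo=101, I_hi=150, C_lo=125.10, C_hi=220.25.
(150−101)/(220.25−125.10) × (202.90−125.10) + 101 = 49/95.15 × 77.80 + 101 ≈ 141.07 → 141.
Sub-indices: CO→24, O₃→220, SO₂→52, PM2.5→141. Overall AQI = max = 220; dominant pollutant is O₃.
AQI 220: Very Unhealthy.

220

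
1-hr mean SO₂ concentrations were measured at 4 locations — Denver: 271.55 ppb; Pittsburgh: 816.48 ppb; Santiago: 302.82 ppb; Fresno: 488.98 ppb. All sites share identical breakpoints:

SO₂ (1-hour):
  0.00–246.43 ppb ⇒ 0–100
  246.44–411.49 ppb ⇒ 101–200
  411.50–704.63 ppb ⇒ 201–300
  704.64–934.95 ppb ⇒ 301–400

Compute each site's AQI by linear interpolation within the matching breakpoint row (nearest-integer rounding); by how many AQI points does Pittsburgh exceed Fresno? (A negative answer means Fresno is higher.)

122

Denver 271.55: bracket 246.44–411.49 → index 101–200; slope 99/165.05, offset 25.11.
AQI = 101 + 99/165.05·25.11 ≈ 116.06 ⇒ 116.
Pittsburgh: 816.48 ∈ [704.64, 934.95] ↔ index [301, 400].
301 + (816.48−704.64)·(400−301)/(934.95−704.64) = 301 + 111.84·99/230.31 ≈ 349.08, so AQI = 349.
Santiago: 302.82 ∈ [246.44, 411.49] ↔ index [101, 200].
101 + (302.82−246.44)·(200−101)/(411.49−246.44) = 101 + 56.38·99/165.05 ≈ 134.82, so AQI = 135.
Fresno: 488.98 lies in 411.50–704.63, so I_lo=201, I_hi=300, C_lo=411.50, C_hi=704.63.
(300−201)/(704.63−411.50) × (488.98−411.50) + 201 = 99/293.13 × 77.48 + 201 ≈ 227.17 → 227.
AQIs: Denver=116, Pittsburgh=349, Santiago=135, Fresno=227. Pittsburgh (349) − Fresno (227) = 122.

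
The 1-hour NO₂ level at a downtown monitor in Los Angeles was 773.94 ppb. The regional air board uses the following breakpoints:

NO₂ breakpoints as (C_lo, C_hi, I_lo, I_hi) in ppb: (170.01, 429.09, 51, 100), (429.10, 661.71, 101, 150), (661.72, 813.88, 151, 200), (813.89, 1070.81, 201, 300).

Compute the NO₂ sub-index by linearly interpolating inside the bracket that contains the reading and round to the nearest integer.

NO₂: 773.94 ∈ [661.72, 813.88] ↔ index [151, 200].
151 + (773.94−661.72)·(200−151)/(813.88−661.72) = 151 + 112.22·49/152.16 ≈ 187.14, so AQI = 187.

187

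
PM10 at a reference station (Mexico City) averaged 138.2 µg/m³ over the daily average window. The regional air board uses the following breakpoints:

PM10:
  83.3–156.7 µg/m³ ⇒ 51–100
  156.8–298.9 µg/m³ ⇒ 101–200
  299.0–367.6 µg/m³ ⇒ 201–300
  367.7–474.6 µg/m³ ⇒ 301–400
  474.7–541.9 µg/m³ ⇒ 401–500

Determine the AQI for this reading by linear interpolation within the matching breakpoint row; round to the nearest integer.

PM10: row 83.3–156.7 (AQI 51–100). (100−51)·(138.2−83.3)/(156.7−83.3) + 51 = 49·54.9/73.4 + 51 ≈ 87.65 → 88.

88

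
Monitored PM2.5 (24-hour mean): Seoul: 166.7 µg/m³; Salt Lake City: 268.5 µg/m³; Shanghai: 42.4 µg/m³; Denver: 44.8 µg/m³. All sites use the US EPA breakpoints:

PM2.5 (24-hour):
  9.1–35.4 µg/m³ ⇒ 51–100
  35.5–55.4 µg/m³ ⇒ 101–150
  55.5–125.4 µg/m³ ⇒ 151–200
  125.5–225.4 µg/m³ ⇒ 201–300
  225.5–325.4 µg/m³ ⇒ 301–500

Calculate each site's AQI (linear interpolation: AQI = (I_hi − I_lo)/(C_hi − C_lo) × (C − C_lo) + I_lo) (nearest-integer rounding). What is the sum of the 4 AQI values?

Seoul: 166.7 ∈ [125.5, 225.4] ↔ index [201, 300].
201 + (166.7−125.5)·(300−201)/(225.4−125.5) = 201 + 41.2·99/99.9 ≈ 241.83, so AQI = 242.
Salt Lake City 268.5: bracket 225.5–325.4 → index 301–500; slope 199/99.9, offset 43.0.
AQI = 301 + 199/99.9·43.0 ≈ 386.66 ⇒ 387.
Shanghai: 42.4 lies in 35.5–55.4, so I_lo=101, I_hi=150, C_lo=35.5, C_hi=55.4.
(150−101)/(55.4−35.5) × (42.4−35.5) + 101 = 49/19.9 × 6.9 + 101 ≈ 117.99 → 118.
Denver: 44.8 lies in 35.5–55.4, so I_lo=101, I_hi=150, C_lo=35.5, C_hi=55.4.
(150−101)/(55.4−35.5) × (44.8−35.5) + 101 = 49/19.9 × 9.3 + 101 ≈ 123.90 → 124.
AQIs: Seoul=242, Salt Lake City=387, Shanghai=118, Denver=124. Sum = 242 + 387 + 118 + 124 = 871.

871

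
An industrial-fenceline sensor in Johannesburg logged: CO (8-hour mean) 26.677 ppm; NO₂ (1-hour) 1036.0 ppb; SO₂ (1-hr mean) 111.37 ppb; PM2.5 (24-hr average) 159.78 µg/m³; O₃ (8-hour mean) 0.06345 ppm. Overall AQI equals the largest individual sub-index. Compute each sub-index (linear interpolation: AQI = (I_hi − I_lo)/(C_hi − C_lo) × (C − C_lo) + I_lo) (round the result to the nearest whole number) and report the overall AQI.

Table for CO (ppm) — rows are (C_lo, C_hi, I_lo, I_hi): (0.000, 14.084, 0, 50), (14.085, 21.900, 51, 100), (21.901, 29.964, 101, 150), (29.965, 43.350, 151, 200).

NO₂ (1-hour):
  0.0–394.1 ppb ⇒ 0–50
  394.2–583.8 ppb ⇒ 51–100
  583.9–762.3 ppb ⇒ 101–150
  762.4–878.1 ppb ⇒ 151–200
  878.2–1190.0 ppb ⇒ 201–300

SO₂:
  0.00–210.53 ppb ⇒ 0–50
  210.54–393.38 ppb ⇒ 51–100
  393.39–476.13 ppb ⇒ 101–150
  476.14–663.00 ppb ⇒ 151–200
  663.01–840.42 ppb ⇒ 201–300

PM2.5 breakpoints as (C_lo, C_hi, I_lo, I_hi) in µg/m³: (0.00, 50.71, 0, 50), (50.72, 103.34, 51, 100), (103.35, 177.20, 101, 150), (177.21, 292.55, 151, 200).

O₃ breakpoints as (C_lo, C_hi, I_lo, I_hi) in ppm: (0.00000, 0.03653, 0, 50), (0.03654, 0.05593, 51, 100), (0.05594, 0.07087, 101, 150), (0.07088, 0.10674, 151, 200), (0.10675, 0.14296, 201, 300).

CO: row 21.901–29.964 (AQI 101–150). (150−101)·(26.677−21.901)/(29.964−21.901) + 101 = 49·4.776/8.063 + 101 ≈ 130.02 → 130.
NO₂: 1036.0 ∈ [878.2, 1190.0] ↔ index [201, 300].
201 + (1036.0−878.2)·(300−201)/(1190.0−878.2) = 201 + 157.8·99/311.8 ≈ 251.10, so AQI = 251.
SO₂: 111.37 ∈ [0.00, 210.53] ↔ index [0, 50].
0 + (111.37−0.00)·(50−0)/(210.53−0.00) = 0 + 111.37·50/210.53 ≈ 26.45, so AQI = 26.
PM2.5: row 103.35–177.20 (AQI 101–150). (150−101)·(159.78−103.35)/(177.20−103.35) + 101 = 49·56.43/73.85 + 101 ≈ 138.44 → 138.
O₃: row 0.05594–0.07087 (AQI 101–150). (150−101)·(0.06345−0.05594)/(0.07087−0.05594) + 101 = 49·0.00751/0.01493 + 101 ≈ 125.65 → 126.
Sub-indices: CO→130, NO₂→251, SO₂→26, PM2.5→138, O₃→126. Overall AQI = max = 251; dominant pollutant is NO₂.
AQI 251: Very Unhealthy.

251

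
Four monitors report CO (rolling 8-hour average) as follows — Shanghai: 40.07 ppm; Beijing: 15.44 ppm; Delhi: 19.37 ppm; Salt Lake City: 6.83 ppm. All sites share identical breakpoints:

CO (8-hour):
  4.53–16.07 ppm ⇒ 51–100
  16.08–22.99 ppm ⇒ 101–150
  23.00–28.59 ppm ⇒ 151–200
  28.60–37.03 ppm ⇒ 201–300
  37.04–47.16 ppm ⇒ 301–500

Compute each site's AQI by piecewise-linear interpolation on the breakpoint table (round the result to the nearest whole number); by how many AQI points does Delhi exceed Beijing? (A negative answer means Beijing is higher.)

Shanghai: 40.07 ∈ [37.04, 47.16] ↔ index [301, 500].
301 + (40.07−37.04)·(500−301)/(47.16−37.04) = 301 + 3.03·199/10.12 ≈ 360.58, so AQI = 361.
Beijing: 15.44 ∈ [4.53, 16.07] ↔ index [51, 100].
51 + (15.44−4.53)·(100−51)/(16.07−4.53) = 51 + 10.91·49/11.54 ≈ 97.32, so AQI = 97.
Delhi: row 16.08–22.99 (AQI 101–150). (150−101)·(19.37−16.08)/(22.99−16.08) + 101 = 49·3.29/6.91 + 101 ≈ 124.33 → 124.
Salt Lake City: row 4.53–16.07 (AQI 51–100). (100−51)·(6.83−4.53)/(16.07−4.53) + 51 = 49·2.30/11.54 + 51 ≈ 60.77 → 61.
AQIs: Shanghai=361, Beijing=97, Delhi=124, Salt Lake City=61. Delhi (124) − Beijing (97) = 27.

27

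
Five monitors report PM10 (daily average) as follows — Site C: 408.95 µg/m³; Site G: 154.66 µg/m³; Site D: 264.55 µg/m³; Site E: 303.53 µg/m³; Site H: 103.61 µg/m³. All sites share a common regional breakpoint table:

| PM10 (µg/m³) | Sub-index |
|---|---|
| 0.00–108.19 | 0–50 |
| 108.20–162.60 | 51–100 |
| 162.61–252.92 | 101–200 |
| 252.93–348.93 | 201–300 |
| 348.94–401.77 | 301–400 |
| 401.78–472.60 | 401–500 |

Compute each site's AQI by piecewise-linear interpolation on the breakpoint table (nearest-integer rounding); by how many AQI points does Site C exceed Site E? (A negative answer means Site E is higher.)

Site C: 408.95 lies in 401.78–472.60, so I_lo=401, I_hi=500, C_lo=401.78, C_hi=472.60.
(500−401)/(472.60−401.78) × (408.95−401.78) + 401 = 99/70.82 × 7.17 + 401 ≈ 411.02 → 411.
Site G: row 108.20–162.60 (AQI 51–100). (100−51)·(154.66−108.20)/(162.60−108.20) + 51 = 49·46.46/54.40 + 51 ≈ 92.85 → 93.
Site D: row 252.93–348.93 (AQI 201–300). (300−201)·(264.55−252.93)/(348.93−252.93) + 201 = 99·11.62/96.00 + 201 ≈ 212.98 → 213.
Site E: 303.53 ∈ [252.93, 348.93] ↔ index [201, 300].
201 + (303.53−252.93)·(300−201)/(348.93−252.93) = 201 + 50.60·99/96.00 ≈ 253.18, so AQI = 253.
Site H 103.61: bracket 0.00–108.19 → index 0–50; slope 50/108.19, offset 103.61.
AQI = 0 + 50/108.19·103.61 ≈ 47.88 ⇒ 48.
AQIs: Site C=411, Site G=93, Site D=213, Site E=253, Site H=48. Site C (411) − Site E (253) = 158.

158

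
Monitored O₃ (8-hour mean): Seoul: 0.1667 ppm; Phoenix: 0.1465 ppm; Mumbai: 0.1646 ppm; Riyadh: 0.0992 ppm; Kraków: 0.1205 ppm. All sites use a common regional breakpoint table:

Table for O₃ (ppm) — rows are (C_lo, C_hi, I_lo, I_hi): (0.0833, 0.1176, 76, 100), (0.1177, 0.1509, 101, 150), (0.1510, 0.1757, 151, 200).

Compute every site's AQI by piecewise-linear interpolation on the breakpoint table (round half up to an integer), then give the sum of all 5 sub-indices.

696

Seoul: row 0.1510–0.1757 (AQI 151–200). (200−151)·(0.1667−0.1510)/(0.1757−0.1510) + 151 = 49·0.0157/0.0247 + 151 ≈ 182.15 → 182.
Phoenix: row 0.1177–0.1509 (AQI 101–150). (150−101)·(0.1465−0.1177)/(0.1509−0.1177) + 101 = 49·0.0288/0.0332 + 101 ≈ 143.51 → 144.
Mumbai: 0.1646 lies in 0.1510–0.1757, so I_lo=151, I_hi=200, C_lo=0.1510, C_hi=0.1757.
(200−151)/(0.1757−0.1510) × (0.1646−0.1510) + 151 = 49/0.0247 × 0.0136 + 151 ≈ 177.98 → 178.
Riyadh 0.0992: bracket 0.0833–0.1176 → index 76–100; slope 24/0.0343, offset 0.0159.
AQI = 76 + 24/0.0343·0.0159 ≈ 87.13 ⇒ 87.
Kraków 0.1205: bracket 0.1177–0.1509 → index 101–150; slope 49/0.0332, offset 0.0028.
AQI = 101 + 49/0.0332·0.0028 ≈ 105.13 ⇒ 105.
AQIs: Seoul=182, Phoenix=144, Mumbai=178, Riyadh=87, Kraków=105. Sum = 182 + 144 + 178 + 87 + 105 = 696.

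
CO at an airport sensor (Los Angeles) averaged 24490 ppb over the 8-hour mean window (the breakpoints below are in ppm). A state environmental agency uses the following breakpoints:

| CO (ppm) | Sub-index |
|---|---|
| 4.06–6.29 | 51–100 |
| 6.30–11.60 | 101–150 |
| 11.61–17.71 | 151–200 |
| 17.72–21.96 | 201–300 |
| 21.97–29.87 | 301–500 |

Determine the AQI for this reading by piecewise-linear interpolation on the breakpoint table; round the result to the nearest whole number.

364

Convert: 24490 ppb = 24.49 ppm.
CO: 24.49 lies in 21.97–29.87, so I_lo=301, I_hi=500, C_lo=21.97, C_hi=29.87.
(500−301)/(29.87−21.97) × (24.49−21.97) + 301 = 199/7.90 × 2.52 + 301 ≈ 364.48 → 364.
AQI 364 falls in the Hazardous category.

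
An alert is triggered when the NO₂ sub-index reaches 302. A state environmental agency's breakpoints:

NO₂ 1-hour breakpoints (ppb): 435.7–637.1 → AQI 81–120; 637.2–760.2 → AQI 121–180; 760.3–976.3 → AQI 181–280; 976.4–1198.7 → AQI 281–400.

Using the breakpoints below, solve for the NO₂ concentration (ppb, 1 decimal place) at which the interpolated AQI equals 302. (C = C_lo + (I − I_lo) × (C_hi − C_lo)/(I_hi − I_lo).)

AQI 302 lies in the 281–400 band, which corresponds to 976.4–1198.7 ppb.
C = 976.4 + (302−281)×(1198.7−976.4)/(400−281) = 976.4 + 21×222.3/119 ≈ 1015.629 ppb → 1015.6 ppb to 1 dp.

1015.6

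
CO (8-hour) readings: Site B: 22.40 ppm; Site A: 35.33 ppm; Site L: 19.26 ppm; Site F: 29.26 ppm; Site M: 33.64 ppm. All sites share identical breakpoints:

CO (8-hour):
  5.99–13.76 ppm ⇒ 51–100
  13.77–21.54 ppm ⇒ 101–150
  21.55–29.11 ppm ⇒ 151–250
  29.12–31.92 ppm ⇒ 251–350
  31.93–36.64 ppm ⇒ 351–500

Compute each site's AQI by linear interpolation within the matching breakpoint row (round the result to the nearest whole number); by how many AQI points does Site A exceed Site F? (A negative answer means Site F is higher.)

203

Site B: 22.40 lies in 21.55–29.11, so I_lo=151, I_hi=250, C_lo=21.55, C_hi=29.11.
(250−151)/(29.11−21.55) × (22.40−21.55) + 151 = 99/7.56 × 0.85 + 151 ≈ 162.13 → 162.
Site A 35.33: bracket 31.93–36.64 → index 351–500; slope 149/4.71, offset 3.40.
AQI = 351 + 149/4.71·3.40 ≈ 458.56 ⇒ 459.
Site L: 19.26 ∈ [13.77, 21.54] ↔ index [101, 150].
101 + (19.26−13.77)·(150−101)/(21.54−13.77) = 101 + 5.49·49/7.77 ≈ 135.62, so AQI = 136.
Site F 29.26: bracket 29.12–31.92 → index 251–350; slope 99/2.80, offset 0.14.
AQI = 251 + 99/2.80·0.14 ≈ 255.95 ⇒ 256.
Site M: row 31.93–36.64 (AQI 351–500). (500−351)·(33.64−31.93)/(36.64−31.93) + 351 = 149·1.71/4.71 + 351 ≈ 405.10 → 405.
AQIs: Site B=162, Site A=459, Site L=136, Site F=256, Site M=405. Site A (459) − Site F (256) = 203.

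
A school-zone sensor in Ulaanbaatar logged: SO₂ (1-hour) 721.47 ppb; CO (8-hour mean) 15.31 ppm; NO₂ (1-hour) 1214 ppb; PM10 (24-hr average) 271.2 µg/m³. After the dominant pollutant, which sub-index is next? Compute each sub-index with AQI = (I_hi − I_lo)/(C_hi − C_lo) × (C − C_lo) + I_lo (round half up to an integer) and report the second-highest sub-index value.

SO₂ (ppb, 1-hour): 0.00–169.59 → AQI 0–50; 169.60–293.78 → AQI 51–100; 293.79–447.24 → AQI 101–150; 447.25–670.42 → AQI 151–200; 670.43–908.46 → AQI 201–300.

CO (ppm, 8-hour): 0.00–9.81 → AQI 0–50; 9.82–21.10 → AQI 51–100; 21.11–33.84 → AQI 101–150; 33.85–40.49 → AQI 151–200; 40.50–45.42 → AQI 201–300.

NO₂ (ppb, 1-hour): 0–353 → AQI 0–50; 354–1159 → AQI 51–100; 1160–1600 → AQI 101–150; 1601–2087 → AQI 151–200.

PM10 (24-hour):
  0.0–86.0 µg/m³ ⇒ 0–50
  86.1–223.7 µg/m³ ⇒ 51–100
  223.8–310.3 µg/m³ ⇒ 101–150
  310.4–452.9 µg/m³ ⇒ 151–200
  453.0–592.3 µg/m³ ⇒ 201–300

128

SO₂: 721.47 lies in 670.43–908.46, so I_lo=201, I_hi=300, C_lo=670.43, C_hi=908.46.
(300−201)/(908.46−670.43) × (721.47−670.43) + 201 = 99/238.03 × 51.04 + 201 ≈ 222.23 → 222.
CO: row 9.82–21.10 (AQI 51–100). (100−51)·(15.31−9.82)/(21.10−9.82) + 51 = 49·5.49/11.28 + 51 ≈ 74.85 → 75.
NO₂: 1214 ∈ [1160, 1600] ↔ index [101, 150].
101 + (1214−1160)·(150−101)/(1600−1160) = 101 + 54·49/440 ≈ 107.01, so AQI = 107.
PM10 271.2: bracket 223.8–310.3 → index 101–150; slope 49/86.5, offset 47.4.
AQI = 101 + 49/86.5·47.4 ≈ 127.85 ⇒ 128.
Sub-indices: SO₂→222, CO→75, NO₂→107, PM10→128. Ranked high→low: 222, 128, 107, 75. Second-highest sub-index = 128.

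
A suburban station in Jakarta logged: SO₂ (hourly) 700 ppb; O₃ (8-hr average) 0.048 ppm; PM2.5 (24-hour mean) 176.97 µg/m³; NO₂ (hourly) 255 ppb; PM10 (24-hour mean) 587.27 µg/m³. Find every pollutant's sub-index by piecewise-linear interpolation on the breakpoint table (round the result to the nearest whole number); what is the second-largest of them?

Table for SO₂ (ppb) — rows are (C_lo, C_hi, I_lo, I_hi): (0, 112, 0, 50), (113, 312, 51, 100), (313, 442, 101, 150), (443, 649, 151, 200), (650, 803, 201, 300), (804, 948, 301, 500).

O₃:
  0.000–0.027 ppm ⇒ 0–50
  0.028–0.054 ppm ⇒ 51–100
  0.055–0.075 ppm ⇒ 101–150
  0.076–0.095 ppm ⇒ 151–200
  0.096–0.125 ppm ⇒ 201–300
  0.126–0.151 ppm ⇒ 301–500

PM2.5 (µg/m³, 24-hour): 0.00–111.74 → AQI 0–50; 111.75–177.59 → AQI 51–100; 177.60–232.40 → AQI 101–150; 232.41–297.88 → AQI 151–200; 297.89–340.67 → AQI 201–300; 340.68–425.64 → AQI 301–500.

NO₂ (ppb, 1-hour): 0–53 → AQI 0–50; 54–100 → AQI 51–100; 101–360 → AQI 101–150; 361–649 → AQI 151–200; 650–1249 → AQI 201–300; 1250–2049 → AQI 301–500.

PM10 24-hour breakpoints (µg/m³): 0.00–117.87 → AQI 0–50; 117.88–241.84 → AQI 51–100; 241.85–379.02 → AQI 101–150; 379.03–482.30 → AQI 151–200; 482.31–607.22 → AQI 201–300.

SO₂: 700 ∈ [650, 803] ↔ index [201, 300].
201 + (700−650)·(300−201)/(803−650) = 201 + 50·99/153 ≈ 233.35, so AQI = 233.
O₃: row 0.028–0.054 (AQI 51–100). (100−51)·(0.048−0.028)/(0.054−0.028) + 51 = 49·0.020/0.026 + 51 ≈ 88.69 → 89.
PM2.5 176.97: bracket 111.75–177.59 → index 51–100; slope 49/65.84, offset 65.22.
AQI = 51 + 49/65.84·65.22 ≈ 99.54 ⇒ 100.
NO₂: 255 ∈ [101, 360] ↔ index [101, 150].
101 + (255−101)·(150−101)/(360−101) = 101 + 154·49/259 ≈ 130.14, so AQI = 130.
PM10 587.27: bracket 482.31–607.22 → index 201–300; slope 99/124.91, offset 104.96.
AQI = 201 + 99/124.91·104.96 ≈ 284.19 ⇒ 284.
Sub-indices: SO₂→233, O₃→89, PM2.5→100, NO₂→130, PM10→284. Ranked high→low: 284, 233, 130, 100, 89. Second-highest sub-index = 233.

233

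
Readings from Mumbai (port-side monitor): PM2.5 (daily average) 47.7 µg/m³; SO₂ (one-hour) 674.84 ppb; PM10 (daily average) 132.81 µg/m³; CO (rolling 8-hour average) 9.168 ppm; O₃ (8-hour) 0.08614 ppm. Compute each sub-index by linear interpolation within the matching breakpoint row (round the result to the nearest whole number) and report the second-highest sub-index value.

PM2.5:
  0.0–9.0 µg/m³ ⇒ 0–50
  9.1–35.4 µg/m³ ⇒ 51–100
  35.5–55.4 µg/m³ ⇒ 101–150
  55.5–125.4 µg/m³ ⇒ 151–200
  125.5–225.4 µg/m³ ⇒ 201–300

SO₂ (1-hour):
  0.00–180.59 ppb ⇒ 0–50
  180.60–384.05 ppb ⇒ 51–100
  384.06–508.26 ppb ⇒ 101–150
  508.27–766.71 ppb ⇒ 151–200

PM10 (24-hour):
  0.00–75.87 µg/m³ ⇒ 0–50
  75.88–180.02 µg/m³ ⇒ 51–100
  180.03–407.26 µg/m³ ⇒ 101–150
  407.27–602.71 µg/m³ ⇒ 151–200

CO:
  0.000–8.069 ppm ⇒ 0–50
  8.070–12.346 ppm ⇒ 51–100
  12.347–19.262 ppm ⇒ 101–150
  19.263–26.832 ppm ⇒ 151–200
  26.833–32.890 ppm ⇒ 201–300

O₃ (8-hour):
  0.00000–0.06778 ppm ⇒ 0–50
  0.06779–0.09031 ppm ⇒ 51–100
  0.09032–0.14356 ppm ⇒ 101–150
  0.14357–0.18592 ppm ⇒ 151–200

PM2.5: 47.7 ∈ [35.5, 55.4] ↔ index [101, 150].
101 + (47.7−35.5)·(150−101)/(55.4−35.5) = 101 + 12.2·49/19.9 ≈ 131.04, so AQI = 131.
SO₂: row 508.27–766.71 (AQI 151–200). (200−151)·(674.84−508.27)/(766.71−508.27) + 151 = 49·166.57/258.44 + 151 ≈ 182.58 → 183.
PM10 132.81: bracket 75.88–180.02 → index 51–100; slope 49/104.14, offset 56.93.
AQI = 51 + 49/104.14·56.93 ≈ 77.79 ⇒ 78.
CO: 9.168 lies in 8.070–12.346, so I_lo=51, I_hi=100, C_lo=8.070, C_hi=12.346.
(100−51)/(12.346−8.070) × (9.168−8.070) + 51 = 49/4.276 × 1.098 + 51 ≈ 63.58 → 64.
O₃ 0.08614: bracket 0.06779–0.09031 → index 51–100; slope 49/0.02252, offset 0.01835.
AQI = 51 + 49/0.02252·0.01835 ≈ 90.93 ⇒ 91.
Sub-indices: PM2.5→131, SO₂→183, PM10→78, CO→64, O₃→91. Ranked high→low: 183, 131, 91, 78, 64. Second-highest sub-index = 131.

131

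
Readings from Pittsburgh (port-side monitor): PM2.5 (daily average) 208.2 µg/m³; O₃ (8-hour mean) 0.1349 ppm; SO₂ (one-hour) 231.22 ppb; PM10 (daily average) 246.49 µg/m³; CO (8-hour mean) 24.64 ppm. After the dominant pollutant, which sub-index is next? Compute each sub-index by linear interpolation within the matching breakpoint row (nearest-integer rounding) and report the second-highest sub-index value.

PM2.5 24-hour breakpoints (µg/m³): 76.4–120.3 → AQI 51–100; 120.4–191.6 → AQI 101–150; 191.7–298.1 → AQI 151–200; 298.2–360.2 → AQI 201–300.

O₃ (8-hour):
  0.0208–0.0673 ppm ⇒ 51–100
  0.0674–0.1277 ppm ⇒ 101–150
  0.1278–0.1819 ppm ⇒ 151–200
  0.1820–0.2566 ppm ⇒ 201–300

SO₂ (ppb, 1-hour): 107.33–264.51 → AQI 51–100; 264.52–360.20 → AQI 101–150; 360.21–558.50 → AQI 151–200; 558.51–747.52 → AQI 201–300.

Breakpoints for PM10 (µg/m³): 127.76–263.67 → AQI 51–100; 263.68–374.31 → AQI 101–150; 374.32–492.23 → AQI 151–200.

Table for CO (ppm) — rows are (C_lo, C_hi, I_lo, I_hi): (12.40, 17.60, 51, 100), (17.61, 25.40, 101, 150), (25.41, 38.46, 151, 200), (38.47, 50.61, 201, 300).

PM2.5: 208.2 ∈ [191.7, 298.1] ↔ index [151, 200].
151 + (208.2−191.7)·(200−151)/(298.1−191.7) = 151 + 16.5·49/106.4 ≈ 158.60, so AQI = 159.
O₃: 0.1349 ∈ [0.1278, 0.1819] ↔ index [151, 200].
151 + (0.1349−0.1278)·(200−151)/(0.1819−0.1278) = 151 + 0.0071·49/0.0541 ≈ 157.43, so AQI = 157.
SO₂: row 107.33–264.51 (AQI 51–100). (100−51)·(231.22−107.33)/(264.51−107.33) + 51 = 49·123.89/157.18 + 51 ≈ 89.62 → 90.
PM10 246.49: bracket 127.76–263.67 → index 51–100; slope 49/135.91, offset 118.73.
AQI = 51 + 49/135.91·118.73 ≈ 93.81 ⇒ 94.
CO: 24.64 lies in 17.61–25.40, so I_lo=101, I_hi=150, C_lo=17.61, C_hi=25.40.
(150−101)/(25.40−17.61) × (24.64−17.61) + 101 = 49/7.79 × 7.03 + 101 ≈ 145.22 → 145.
Sub-indices: PM2.5→159, O₃→157, SO₂→90, PM10→94, CO→145. Ranked high→low: 159, 157, 145, 94, 90. Second-highest sub-index = 157.

157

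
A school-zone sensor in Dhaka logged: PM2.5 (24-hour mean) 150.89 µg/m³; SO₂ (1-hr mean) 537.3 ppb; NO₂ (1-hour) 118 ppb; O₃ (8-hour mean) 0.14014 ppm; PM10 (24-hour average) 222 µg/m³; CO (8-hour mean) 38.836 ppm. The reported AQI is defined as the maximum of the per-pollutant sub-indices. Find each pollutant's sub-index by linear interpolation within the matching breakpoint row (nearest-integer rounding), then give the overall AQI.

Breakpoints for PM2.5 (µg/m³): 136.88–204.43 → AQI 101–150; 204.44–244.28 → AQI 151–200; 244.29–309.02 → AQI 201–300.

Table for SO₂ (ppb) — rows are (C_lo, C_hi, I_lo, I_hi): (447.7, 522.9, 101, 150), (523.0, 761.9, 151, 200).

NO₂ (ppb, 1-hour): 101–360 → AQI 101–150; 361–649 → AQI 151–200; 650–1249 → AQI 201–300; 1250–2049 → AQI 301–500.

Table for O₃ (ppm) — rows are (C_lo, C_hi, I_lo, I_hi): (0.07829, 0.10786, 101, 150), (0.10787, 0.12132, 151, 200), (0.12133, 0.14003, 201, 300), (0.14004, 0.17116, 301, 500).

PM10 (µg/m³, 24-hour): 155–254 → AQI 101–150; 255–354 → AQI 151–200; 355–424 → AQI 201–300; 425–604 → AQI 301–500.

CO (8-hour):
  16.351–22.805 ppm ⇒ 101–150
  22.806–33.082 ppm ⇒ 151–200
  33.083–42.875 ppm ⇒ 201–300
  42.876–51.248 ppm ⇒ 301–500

302

PM2.5 150.89: bracket 136.88–204.43 → index 101–150; slope 49/67.55, offset 14.01.
AQI = 101 + 49/67.55·14.01 ≈ 111.16 ⇒ 111.
SO₂: 537.3 lies in 523.0–761.9, so I_lo=151, I_hi=200, C_lo=523.0, C_hi=761.9.
(200−151)/(761.9−523.0) × (537.3−523.0) + 151 = 49/238.9 × 14.3 + 151 ≈ 153.93 → 154.
NO₂: 118 ∈ [101, 360] ↔ index [101, 150].
101 + (118−101)·(150−101)/(360−101) = 101 + 17·49/259 ≈ 104.22, so AQI = 104.
O₃ 0.14014: bracket 0.14004–0.17116 → index 301–500; slope 199/0.03112, offset 0.00010.
AQI = 301 + 199/0.03112·0.00010 ≈ 301.64 ⇒ 302.
PM10: 222 ∈ [155, 254] ↔ index [101, 150].
101 + (222−155)·(150−101)/(254−155) = 101 + 67·49/99 ≈ 134.16, so AQI = 134.
CO 38.836: bracket 33.083–42.875 → index 201–300; slope 99/9.792, offset 5.753.
AQI = 201 + 99/9.792·5.753 ≈ 259.16 ⇒ 259.
Sub-indices: PM2.5→111, SO₂→154, NO₂→104, O₃→302, PM10→134, CO→259. Overall AQI = max = 302; dominant pollutant is O₃.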